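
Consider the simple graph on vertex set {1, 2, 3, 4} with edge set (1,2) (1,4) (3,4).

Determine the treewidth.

A width-1 tree decomposition is:
Bags: B1 = {1, 2}  B2 = {1, 4}  B3 = {3, 4}
Tree: B1–B2, B2–B3
The largest bag has 2 vertices, giving width 1; this decomposition certifies tw(G) ≤ 1. Since G has at least one edge (e.g. 1–2), it is not an edgeless graph, so tw(G) ≥ 1. Hence tw(G) = 1 exactly.

1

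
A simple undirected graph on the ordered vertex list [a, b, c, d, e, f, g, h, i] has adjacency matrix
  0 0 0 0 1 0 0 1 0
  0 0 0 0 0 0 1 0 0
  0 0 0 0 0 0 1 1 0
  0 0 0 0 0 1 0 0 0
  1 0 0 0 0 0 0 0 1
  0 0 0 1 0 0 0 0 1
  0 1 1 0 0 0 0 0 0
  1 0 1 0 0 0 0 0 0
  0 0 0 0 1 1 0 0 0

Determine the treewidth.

A width-1 tree decomposition is:
Bags: B1 = {b, g}  B2 = {c, g}  B3 = {c, h}  B4 = {a, h}  B5 = {a, e}  B6 = {e, i}  B7 = {f, i}  B8 = {d, f}
Tree: B1–B2, B2–B3, B3–B4, B4–B5, B5–B6, B6–B7, B7–B8
The largest bag has 2 vertices, giving width 1; this decomposition certifies tw(G) ≤ 1. Since G has at least one edge (e.g. b–g), it is not an edgeless graph, so tw(G) ≥ 1. Therefore the treewidth is 1.

1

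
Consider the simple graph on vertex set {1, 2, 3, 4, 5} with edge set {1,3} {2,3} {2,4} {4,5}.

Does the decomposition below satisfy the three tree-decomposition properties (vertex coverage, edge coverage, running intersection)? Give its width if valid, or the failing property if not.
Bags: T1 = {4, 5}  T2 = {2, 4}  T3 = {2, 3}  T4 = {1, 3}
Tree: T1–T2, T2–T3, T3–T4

Yes; width 1.

Checking the three conditions: (i) the bags cover all of {1, 2, 3, 4, 5}; (ii) for each edge, some bag contains both endpoints; (iii) the bags containing any fixed vertex form a subtree. All hold, so the decomposition is valid with width 2 − 1 = 1.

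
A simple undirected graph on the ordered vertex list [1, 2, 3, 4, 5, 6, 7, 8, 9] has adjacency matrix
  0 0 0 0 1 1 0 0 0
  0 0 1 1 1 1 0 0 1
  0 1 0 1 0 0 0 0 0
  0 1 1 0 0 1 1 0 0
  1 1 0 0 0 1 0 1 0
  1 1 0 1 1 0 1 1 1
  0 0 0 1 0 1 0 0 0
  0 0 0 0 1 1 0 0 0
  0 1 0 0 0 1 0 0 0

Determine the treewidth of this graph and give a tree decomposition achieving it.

The largest bag has 3 vertices, giving width 2; this decomposition certifies tw(G) ≤ 2. For the lower bound, the 3 vertices {2, 3, 4} are pairwise adjacent, and any tree decomposition puts a clique entirely inside one bag — forcing width ≥ 2. The upper and lower bounds meet at 2, so that is the treewidth.

Treewidth 2.
One optimal decomposition is:
Bags: B1 = {2, 5, 6}  B2 = {2, 4, 6}  B3 = {2, 6, 9}  B4 = {4, 6, 7}  B5 = {1, 5, 6}  B6 = {5, 6, 8}  B7 = {2, 3, 4}
Tree: B1–B2, B2–B3, B2–B4, B1–B5, B1–B6, B2–B7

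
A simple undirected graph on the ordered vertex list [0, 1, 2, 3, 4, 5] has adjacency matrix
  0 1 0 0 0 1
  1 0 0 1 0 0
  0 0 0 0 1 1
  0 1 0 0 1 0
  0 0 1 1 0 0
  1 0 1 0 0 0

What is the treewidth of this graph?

A width-2 tree decomposition is:
Bags: B1 = {0, 2, 5}  B2 = {0, 2, 4}  B3 = {0, 3, 4}  B4 = {0, 1, 3}
Tree: B1–B2, B2–B3, B3–B4
The largest bag has 3 vertices, giving width 2; this decomposition certifies tw(G) ≤ 2. The edges 0–5–2–4–3–1–0 form a cycle, so G is not a tree and its treewidth is at least 2. Combining the bounds, tw(G) = 2.

2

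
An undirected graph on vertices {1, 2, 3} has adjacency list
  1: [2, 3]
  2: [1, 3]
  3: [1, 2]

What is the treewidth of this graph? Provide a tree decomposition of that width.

With just one bag of size 3, the width is 3 − 1 = 2, so tw(G) ≤ 2. On the other hand G contains the 3-clique {1, 2, 3}. A clique must lie in a single bag of any decomposition, so no decomposition can have width below 2. Hence tw(G) = 2 exactly.

Treewidth 2.
One such decomposition:
Bags: B1 = {1, 2, 3}
Tree: (single bag)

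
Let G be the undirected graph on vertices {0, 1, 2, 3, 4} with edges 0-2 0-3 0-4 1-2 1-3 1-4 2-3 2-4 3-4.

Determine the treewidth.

3

A width-3 tree decomposition is:
Bags: B1 = {1, 2, 3, 4}  B2 = {0, 2, 3, 4}
Tree: B1–B2
Every bag has size at most 4, so the width is 4 − 1 = 3 and tw(G) ≤ 3. On the other hand G contains the 4-clique {0, 2, 3, 4}. A clique must lie in a single bag of any decomposition, so no decomposition can have width below 3. Combining the bounds, tw(G) = 3.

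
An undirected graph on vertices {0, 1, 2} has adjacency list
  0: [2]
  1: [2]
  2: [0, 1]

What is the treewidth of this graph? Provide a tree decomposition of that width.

Every bag has size at most 2, so the width is 2 − 1 = 1 and tw(G) ≤ 1. Any graph with an edge has treewidth ≥ 1, and G has the edge 2–1. Combining the bounds, tw(G) = 1.

Treewidth 1.
Bags: B1 = {1, 2}  B2 = {0, 2}
Tree: B1–B2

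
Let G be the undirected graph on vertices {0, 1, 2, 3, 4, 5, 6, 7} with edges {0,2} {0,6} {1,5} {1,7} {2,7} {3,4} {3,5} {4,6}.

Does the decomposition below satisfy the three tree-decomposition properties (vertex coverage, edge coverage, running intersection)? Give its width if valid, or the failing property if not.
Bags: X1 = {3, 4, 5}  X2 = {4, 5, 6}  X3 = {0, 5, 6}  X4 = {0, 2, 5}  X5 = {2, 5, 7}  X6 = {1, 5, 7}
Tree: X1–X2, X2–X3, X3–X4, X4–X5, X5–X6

Vertex coverage: the bags together contain {0, 1, 2, 3, 4, 5, 6, 7}, the full vertex set. Edge coverage: each edge of G has both endpoints in at least one bag. Running intersection: for every vertex, the bags containing it form a connected subtree. All three properties hold, so this is a valid tree decomposition of width max|bag| − 1 = 2, and hence tw(G) ≤ 2.

Yes; width 2.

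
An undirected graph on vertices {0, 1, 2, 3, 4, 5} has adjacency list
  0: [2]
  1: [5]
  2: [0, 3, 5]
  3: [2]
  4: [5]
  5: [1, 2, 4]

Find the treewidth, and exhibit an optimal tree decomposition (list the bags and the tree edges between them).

Each bag holds 2 vertices, so the decomposition has width 1, which upper-bounds the treewidth. Since G has at least one edge (e.g. 1–5), it is not an edgeless graph, so tw(G) ≥ 1. The upper and lower bounds meet at 1, so that is the treewidth.

Treewidth 1.
One optimal decomposition is:
Bags: B1 = {1, 5}  B2 = {2, 5}  B3 = {0, 2}  B4 = {4, 5}  B5 = {2, 3}
Tree: B1–B2, B2–B3, B1–B4, B2–B5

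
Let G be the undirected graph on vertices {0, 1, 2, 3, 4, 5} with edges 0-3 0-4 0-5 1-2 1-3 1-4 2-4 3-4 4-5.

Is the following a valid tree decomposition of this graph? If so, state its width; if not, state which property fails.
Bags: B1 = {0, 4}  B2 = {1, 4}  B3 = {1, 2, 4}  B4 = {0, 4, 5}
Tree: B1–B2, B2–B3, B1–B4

No — vertex 3 appears in no bag.

A tree decomposition must satisfy three properties: every vertex lies in some bag; for every edge, both endpoints lie together in some bag; and for every vertex, the bags containing it form a connected subtree. Here vertex 3 appears in no bag, so the decomposition is invalid.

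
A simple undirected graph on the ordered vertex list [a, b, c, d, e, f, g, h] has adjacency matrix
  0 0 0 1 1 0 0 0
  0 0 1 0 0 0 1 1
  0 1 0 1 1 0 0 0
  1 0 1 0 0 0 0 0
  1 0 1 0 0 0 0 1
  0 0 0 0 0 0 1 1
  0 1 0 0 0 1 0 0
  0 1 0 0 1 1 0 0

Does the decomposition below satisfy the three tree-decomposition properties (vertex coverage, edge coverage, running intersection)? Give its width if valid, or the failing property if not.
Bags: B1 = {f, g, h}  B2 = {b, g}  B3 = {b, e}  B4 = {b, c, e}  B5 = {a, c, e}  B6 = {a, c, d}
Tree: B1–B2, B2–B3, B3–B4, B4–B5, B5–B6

A tree decomposition must satisfy three properties: every vertex lies in some bag; for every edge, both endpoints lie together in some bag; and for every vertex, the bags containing it form a connected subtree. Here edge (h,b) lies in no bag, so the decomposition is invalid.

No — edge (h,b) lies in no bag.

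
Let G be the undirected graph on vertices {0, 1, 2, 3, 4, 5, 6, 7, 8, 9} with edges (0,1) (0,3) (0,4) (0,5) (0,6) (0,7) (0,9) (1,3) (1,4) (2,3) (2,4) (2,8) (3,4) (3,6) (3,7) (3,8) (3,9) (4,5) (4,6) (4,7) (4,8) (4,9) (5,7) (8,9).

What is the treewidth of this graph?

A width-3 tree decomposition is:
Bags: B1 = {0, 3, 4, 9}  B2 = {0, 3, 4, 7}  B3 = {0, 3, 4, 6}  B4 = {3, 4, 8, 9}  B5 = {0, 1, 3, 4}  B6 = {0, 4, 5, 7}  B7 = {2, 3, 4, 8}
Tree: B1–B2, B1–B3, B1–B4, B1–B5, B2–B6, B4–B7
Every bag has size at most 4, so the width is 4 − 1 = 3 and tw(G) ≤ 3. For the lower bound, the 4 vertices {0, 1, 3, 4} are pairwise adjacent, and any tree decomposition puts a clique entirely inside one bag — forcing width ≥ 3. Therefore the treewidth is 3.

3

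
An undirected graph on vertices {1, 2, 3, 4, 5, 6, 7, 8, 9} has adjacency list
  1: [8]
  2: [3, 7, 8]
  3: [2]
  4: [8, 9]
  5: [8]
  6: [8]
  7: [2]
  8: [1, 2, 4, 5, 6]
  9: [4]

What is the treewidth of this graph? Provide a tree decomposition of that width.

Treewidth 1.
One optimal decomposition is:
Bags: B1 = {5, 8}  B2 = {2, 8}  B3 = {6, 8}  B4 = {4, 8}  B5 = {2, 3}  B6 = {2, 7}  B7 = {4, 9}  B8 = {1, 8}
Tree: B1–B2, B1–B3, B3–B4, B2–B5, B5–B6, B4–B7, B1–B8

The largest bag has 2 vertices, giving width 1; this decomposition certifies tw(G) ≤ 1. G has an edge, so its treewidth is at least 1. Combining the bounds, tw(G) = 1.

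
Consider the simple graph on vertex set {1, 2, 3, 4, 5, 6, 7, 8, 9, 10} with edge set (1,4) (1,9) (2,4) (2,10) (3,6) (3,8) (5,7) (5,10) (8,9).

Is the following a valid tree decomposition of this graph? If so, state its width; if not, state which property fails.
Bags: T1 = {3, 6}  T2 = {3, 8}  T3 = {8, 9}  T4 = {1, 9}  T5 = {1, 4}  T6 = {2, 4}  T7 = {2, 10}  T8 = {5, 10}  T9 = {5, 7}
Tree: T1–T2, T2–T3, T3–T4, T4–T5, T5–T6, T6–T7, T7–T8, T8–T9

Checking the three conditions: (i) the bags cover all of {1, 2, 3, 4, 5, 6, 7, 8, 9, 10}; (ii) for each edge, some bag contains both endpoints; (iii) the bags containing any fixed vertex form a subtree. All hold, so the decomposition is valid with width 2 − 1 = 1.

Yes; width 1.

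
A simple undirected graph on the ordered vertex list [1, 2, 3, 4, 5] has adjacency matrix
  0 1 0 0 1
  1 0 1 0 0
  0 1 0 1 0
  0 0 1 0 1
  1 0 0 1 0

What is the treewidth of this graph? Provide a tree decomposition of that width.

Each bag holds 3 vertices, so the decomposition has width 2, which upper-bounds the treewidth. The edges 2–1–5–4–3–2 form a cycle, so G is not a tree and its treewidth is at least 2. The upper and lower bounds meet at 2, so that is the treewidth.

Treewidth 2.
One optimal decomposition is:
Bags: B1 = {1, 2, 5}  B2 = {2, 4, 5}  B3 = {2, 3, 4}
Tree: B1–B2, B2–B3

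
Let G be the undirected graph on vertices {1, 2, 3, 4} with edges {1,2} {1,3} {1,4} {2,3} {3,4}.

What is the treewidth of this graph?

2

A width-2 tree decomposition is:
Bags: B1 = {1, 3, 4}  B2 = {1, 2, 3}
Tree: B1–B2
The largest bag has 3 vertices, giving width 2; this decomposition certifies tw(G) ≤ 2. For the lower bound, the 3 vertices {1, 2, 3} are pairwise adjacent, and any tree decomposition puts a clique entirely inside one bag — forcing width ≥ 2. The upper and lower bounds meet at 2, so that is the treewidth.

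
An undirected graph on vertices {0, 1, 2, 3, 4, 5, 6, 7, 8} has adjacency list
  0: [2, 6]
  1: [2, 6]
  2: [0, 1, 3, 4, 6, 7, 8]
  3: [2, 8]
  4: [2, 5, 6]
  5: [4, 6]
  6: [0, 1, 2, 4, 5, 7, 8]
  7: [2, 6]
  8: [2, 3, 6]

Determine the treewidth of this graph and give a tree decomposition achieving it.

Treewidth 2.
One optimal decomposition is:
Bags: B1 = {2, 4, 6}  B2 = {2, 6, 7}  B3 = {4, 5, 6}  B4 = {2, 6, 8}  B5 = {0, 2, 6}  B6 = {1, 2, 6}  B7 = {2, 3, 8}
Tree: B1–B2, B1–B3, B1–B4, B4–B5, B2–B6, B4–B7

Every bag has size at most 3, so the width is 3 − 1 = 2 and tw(G) ≤ 2. For the lower bound, the 3 vertices {2, 3, 8} are pairwise adjacent, and any tree decomposition puts a clique entirely inside one bag — forcing width ≥ 2. Combining the bounds, tw(G) = 2.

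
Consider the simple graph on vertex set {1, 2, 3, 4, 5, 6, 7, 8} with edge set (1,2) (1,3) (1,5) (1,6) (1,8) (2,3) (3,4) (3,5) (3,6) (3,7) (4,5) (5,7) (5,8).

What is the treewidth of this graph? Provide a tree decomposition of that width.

Treewidth 2.
Bags: B1 = {1, 5, 8}  B2 = {1, 3, 5}  B3 = {3, 5, 7}  B4 = {1, 2, 3}  B5 = {1, 3, 6}  B6 = {3, 4, 5}
Tree: B1–B2, B2–B3, B2–B4, B2–B5, B2–B6

Every bag has size at most 3, so the width is 3 − 1 = 2 and tw(G) ≤ 2. On the other hand G contains the 3-clique {1, 5, 8}. A clique must lie in a single bag of any decomposition, so no decomposition can have width below 2. Combining the bounds, tw(G) = 2.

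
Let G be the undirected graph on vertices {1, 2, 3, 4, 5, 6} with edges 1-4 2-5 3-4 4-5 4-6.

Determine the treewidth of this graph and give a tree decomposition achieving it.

Treewidth 1.
One optimal decomposition is:
Bags: B1 = {1, 4}  B2 = {3, 4}  B3 = {4, 5}  B4 = {2, 5}  B5 = {4, 6}
Tree: B1–B2, B1–B3, B3–B4, B3–B5

The largest bag has 2 vertices, giving width 1; this decomposition certifies tw(G) ≤ 1. Any graph with an edge has treewidth ≥ 1, and G has the edge 1–4. Combining the bounds, tw(G) = 1.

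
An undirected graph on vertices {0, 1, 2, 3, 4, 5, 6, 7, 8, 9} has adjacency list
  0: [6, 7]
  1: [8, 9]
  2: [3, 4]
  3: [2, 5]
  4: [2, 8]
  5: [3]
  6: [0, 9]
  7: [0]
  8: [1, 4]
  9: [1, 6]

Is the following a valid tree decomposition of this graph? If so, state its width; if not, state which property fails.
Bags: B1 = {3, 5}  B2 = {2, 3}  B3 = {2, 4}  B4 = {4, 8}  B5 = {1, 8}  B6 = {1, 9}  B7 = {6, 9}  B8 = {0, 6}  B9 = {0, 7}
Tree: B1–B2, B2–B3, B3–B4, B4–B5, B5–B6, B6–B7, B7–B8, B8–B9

Checking the three conditions: (i) the bags cover all of {0, 1, 2, 3, 4, 5, 6, 7, 8, 9}; (ii) for each edge, some bag contains both endpoints; (iii) the bags containing any fixed vertex form a subtree. All hold, so the decomposition is valid with width 2 − 1 = 1.

Yes; width 1.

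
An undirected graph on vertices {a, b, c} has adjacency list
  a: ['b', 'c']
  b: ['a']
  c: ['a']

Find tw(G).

A width-1 tree decomposition is:
Bags: B1 = {a, c}  B2 = {a, b}
Tree: B1–B2
The largest bag has 2 vertices, giving width 1; this decomposition certifies tw(G) ≤ 1. G has an edge, so its treewidth is at least 1. Hence tw(G) = 1 exactly.

1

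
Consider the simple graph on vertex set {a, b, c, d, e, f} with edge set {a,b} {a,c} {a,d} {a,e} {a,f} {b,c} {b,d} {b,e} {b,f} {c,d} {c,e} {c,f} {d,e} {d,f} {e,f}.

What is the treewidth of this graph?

5

A width-5 tree decomposition is:
Bags: B1 = {a, b, c, d, e, f}
Tree: (single bag)
With just one bag of size 6, the width is 6 − 1 = 5, so tw(G) ≤ 5. On the other hand G contains the 6-clique {a, b, c, d, e, f}. A clique must lie in a single bag of any decomposition, so no decomposition can have width below 5. Therefore the treewidth is 5.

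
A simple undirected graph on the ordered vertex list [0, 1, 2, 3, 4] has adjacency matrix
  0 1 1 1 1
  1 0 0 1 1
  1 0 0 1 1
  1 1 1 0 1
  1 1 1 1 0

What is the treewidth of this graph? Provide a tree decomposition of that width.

Each bag holds 4 vertices, so the decomposition has width 3, which upper-bounds the treewidth. For the lower bound, the 4 vertices {0, 1, 3, 4} are pairwise adjacent, and any tree decomposition puts a clique entirely inside one bag — forcing width ≥ 3. Hence tw(G) = 3 exactly.

Treewidth 3.
One optimal decomposition is:
Bags: B1 = {0, 2, 3, 4}  B2 = {0, 1, 3, 4}
Tree: B1–B2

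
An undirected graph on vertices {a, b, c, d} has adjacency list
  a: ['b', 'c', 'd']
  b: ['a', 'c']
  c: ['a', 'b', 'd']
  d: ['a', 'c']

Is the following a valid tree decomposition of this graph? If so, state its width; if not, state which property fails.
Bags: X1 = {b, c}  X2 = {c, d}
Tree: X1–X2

A tree decomposition must satisfy three properties: every vertex lies in some bag; for every edge, both endpoints lie together in some bag; and for every vertex, the bags containing it form a connected subtree. Here vertex a appears in no bag, so the decomposition is invalid.

No — vertex a appears in no bag.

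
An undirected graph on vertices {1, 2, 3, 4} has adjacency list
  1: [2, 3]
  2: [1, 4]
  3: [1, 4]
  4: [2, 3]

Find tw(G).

A width-2 tree decomposition is:
Bags: B1 = {2, 3, 4}  B2 = {1, 2, 3}
Tree: B1–B2
The largest bag has 3 vertices, giving width 2; this decomposition certifies tw(G) ≤ 2. The edges 2–4–3–1–2 form a cycle, so G is not a tree and its treewidth is at least 2. Combining the bounds, tw(G) = 2.

2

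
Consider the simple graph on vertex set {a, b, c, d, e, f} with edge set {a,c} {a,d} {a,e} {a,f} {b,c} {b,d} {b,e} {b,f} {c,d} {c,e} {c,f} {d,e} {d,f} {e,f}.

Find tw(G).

A width-4 tree decomposition is:
Bags: B1 = {a, c, d, e, f}  B2 = {b, c, d, e, f}
Tree: B1–B2
Every bag has size at most 5, so the width is 5 − 1 = 4 and tw(G) ≤ 4. For the lower bound, the 5 vertices {a, c, d, e, f} are pairwise adjacent, and any tree decomposition puts a clique entirely inside one bag — forcing width ≥ 4. The upper and lower bounds meet at 4, so that is the treewidth.

4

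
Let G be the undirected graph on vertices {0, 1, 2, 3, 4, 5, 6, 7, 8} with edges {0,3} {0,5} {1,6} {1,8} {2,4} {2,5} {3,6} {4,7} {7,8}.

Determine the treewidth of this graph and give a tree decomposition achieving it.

Treewidth 2.
One optimal decomposition is:
Bags: B1 = {0, 3, 6}  B2 = {0, 5, 6}  B3 = {2, 5, 6}  B4 = {2, 4, 6}  B5 = {4, 6, 7}  B6 = {6, 7, 8}  B7 = {1, 6, 8}
Tree: B1–B2, B2–B3, B3–B4, B4–B5, B5–B6, B6–B7

Each bag holds 3 vertices, so the decomposition has width 2, which upper-bounds the treewidth. For the lower bound, G contains the cycle 6–3–0–5–2–4–7–8–1–6, so G is not a forest; only forests have treewidth ≤ 1, hence tw(G) ≥ 2. Hence tw(G) = 2 exactly.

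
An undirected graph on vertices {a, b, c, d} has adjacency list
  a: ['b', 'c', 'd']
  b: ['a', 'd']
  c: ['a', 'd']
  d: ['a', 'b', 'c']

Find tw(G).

2

A width-2 tree decomposition is:
Bags: B1 = {a, c, d}  B2 = {a, b, d}
Tree: B1–B2
The largest bag has 3 vertices, giving width 2; this decomposition certifies tw(G) ≤ 2. For the lower bound, the 3 vertices {a, c, d} are pairwise adjacent, and any tree decomposition puts a clique entirely inside one bag — forcing width ≥ 2. Hence tw(G) = 2 exactly.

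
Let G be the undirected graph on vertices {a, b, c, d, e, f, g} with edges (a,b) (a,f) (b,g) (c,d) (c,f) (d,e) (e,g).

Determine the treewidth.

A width-2 tree decomposition is:
Bags: B1 = {a, b, f}  B2 = {b, c, f}  B3 = {b, c, d}  B4 = {b, d, e}  B5 = {b, e, g}
Tree: B1–B2, B2–B3, B3–B4, B4–B5
Every bag has size at most 3, so the width is 3 − 1 = 2 and tw(G) ≤ 2. Since b–a–f–c–d–e–g–b is a cycle in G, G is not acyclic. Forests are exactly the graphs of treewidth ≤ 1, so tw(G) ≥ 2. Combining the bounds, tw(G) = 2.

2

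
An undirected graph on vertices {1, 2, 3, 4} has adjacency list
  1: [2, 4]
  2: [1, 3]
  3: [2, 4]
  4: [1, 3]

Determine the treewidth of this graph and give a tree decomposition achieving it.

Each bag holds 3 vertices, so the decomposition has width 2, which upper-bounds the treewidth. The edges 1–2–3–4–1 form a cycle, so G is not a tree and its treewidth is at least 2. Hence tw(G) = 2 exactly.

Treewidth 2.
Bags: B1 = {1, 2, 3}  B2 = {1, 3, 4}
Tree: B1–B2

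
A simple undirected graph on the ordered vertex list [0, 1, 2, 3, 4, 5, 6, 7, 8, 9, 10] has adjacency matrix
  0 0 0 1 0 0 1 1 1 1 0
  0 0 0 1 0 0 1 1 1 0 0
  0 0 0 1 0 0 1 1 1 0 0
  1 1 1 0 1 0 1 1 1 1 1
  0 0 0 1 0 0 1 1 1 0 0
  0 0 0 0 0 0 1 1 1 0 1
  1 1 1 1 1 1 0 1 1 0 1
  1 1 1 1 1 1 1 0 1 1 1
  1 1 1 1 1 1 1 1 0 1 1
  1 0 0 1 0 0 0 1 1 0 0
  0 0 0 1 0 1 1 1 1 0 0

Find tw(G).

4

A width-4 tree decomposition is:
Bags: B1 = {0, 3, 7, 8, 9}  B2 = {0, 3, 6, 7, 8}  B3 = {2, 3, 6, 7, 8}  B4 = {3, 6, 7, 8, 10}  B5 = {3, 4, 6, 7, 8}  B6 = {1, 3, 6, 7, 8}  B7 = {5, 6, 7, 8, 10}
Tree: B1–B2, B2–B3, B2–B4, B2–B5, B4–B6, B4–B7
The largest bag has 5 vertices, giving width 4; this decomposition certifies tw(G) ≤ 4. On the other hand G contains the 5-clique {0, 3, 7, 8, 9}. A clique must lie in a single bag of any decomposition, so no decomposition can have width below 4. Combining the bounds, tw(G) = 4.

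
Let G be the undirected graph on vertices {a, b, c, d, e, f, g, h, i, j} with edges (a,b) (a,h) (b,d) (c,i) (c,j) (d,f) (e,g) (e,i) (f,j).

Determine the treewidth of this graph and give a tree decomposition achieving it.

Treewidth 1.
One optimal decomposition is:
Bags: B1 = {a, h}  B2 = {a, b}  B3 = {b, d}  B4 = {d, f}  B5 = {f, j}  B6 = {c, j}  B7 = {c, i}  B8 = {e, i}  B9 = {e, g}
Tree: B1–B2, B2–B3, B3–B4, B4–B5, B5–B6, B6–B7, B7–B8, B8–B9

Each bag holds 2 vertices, so the decomposition has width 1, which upper-bounds the treewidth. Since G has at least one edge (e.g. h–a), it is not an edgeless graph, so tw(G) ≥ 1. Therefore the treewidth is 1.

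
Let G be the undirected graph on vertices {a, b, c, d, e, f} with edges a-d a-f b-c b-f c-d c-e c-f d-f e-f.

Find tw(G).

A width-2 tree decomposition is:
Bags: B1 = {c, d, f}  B2 = {c, e, f}  B3 = {a, d, f}  B4 = {b, c, f}
Tree: B1–B2, B1–B3, B2–B4
The largest bag has 3 vertices, giving width 2; this decomposition certifies tw(G) ≤ 2. On the other hand G contains the 3-clique {c, d, f}. A clique must lie in a single bag of any decomposition, so no decomposition can have width below 2. Combining the bounds, tw(G) = 2.

2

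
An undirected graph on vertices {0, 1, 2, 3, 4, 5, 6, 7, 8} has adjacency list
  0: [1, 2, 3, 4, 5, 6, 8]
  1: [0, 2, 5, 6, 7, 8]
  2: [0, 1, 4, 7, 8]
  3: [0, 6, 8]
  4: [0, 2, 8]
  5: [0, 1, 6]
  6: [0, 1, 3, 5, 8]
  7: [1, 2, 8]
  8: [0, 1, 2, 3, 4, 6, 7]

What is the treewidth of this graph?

3

A width-3 tree decomposition is:
Bags: B1 = {0, 1, 5, 6}  B2 = {0, 1, 6, 8}  B3 = {0, 1, 2, 8}  B4 = {0, 3, 6, 8}  B5 = {1, 2, 7, 8}  B6 = {0, 2, 4, 8}
Tree: B1–B2, B2–B3, B2–B4, B3–B5, B3–B6
Each bag holds 4 vertices, so the decomposition has width 3, which upper-bounds the treewidth. On the other hand G contains the 4-clique {0, 1, 2, 8}. A clique must lie in a single bag of any decomposition, so no decomposition can have width below 3. Therefore the treewidth is 3.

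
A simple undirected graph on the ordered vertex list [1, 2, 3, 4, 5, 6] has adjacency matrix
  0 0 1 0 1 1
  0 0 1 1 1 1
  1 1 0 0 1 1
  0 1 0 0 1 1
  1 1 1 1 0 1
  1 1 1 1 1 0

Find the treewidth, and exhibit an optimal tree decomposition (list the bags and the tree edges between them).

Each bag holds 4 vertices, so the decomposition has width 3, which upper-bounds the treewidth. For the lower bound, the 4 vertices {1, 3, 5, 6} are pairwise adjacent, and any tree decomposition puts a clique entirely inside one bag — forcing width ≥ 3. The upper and lower bounds meet at 3, so that is the treewidth.

Treewidth 3.
One optimal decomposition is:
Bags: B1 = {2, 3, 5, 6}  B2 = {1, 3, 5, 6}  B3 = {2, 4, 5, 6}
Tree: B1–B2, B1–B3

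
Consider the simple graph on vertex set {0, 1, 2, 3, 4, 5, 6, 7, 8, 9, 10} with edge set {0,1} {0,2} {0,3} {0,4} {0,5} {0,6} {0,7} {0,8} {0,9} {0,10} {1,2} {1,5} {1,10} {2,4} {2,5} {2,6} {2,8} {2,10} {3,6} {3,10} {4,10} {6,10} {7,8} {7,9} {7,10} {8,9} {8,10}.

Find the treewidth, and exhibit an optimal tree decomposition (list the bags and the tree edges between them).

The largest bag has 4 vertices, giving width 3; this decomposition certifies tw(G) ≤ 3. Conversely, {0, 7, 8, 9} is a clique of size 4, and the vertices of any clique must share a bag in every tree decomposition; so some bag has ≥ 4 vertices and tw(G) ≥ 3. Hence tw(G) = 3 exactly.

Treewidth 3.
One such decomposition:
Bags: B1 = {0, 2, 6, 10}  B2 = {0, 3, 6, 10}  B3 = {0, 2, 8, 10}  B4 = {0, 1, 2, 10}  B5 = {0, 7, 8, 10}  B6 = {0, 1, 2, 5}  B7 = {0, 7, 8, 9}  B8 = {0, 2, 4, 10}
Tree: B1–B2, B1–B3, B1–B4, B3–B5, B4–B6, B5–B7, B3–B8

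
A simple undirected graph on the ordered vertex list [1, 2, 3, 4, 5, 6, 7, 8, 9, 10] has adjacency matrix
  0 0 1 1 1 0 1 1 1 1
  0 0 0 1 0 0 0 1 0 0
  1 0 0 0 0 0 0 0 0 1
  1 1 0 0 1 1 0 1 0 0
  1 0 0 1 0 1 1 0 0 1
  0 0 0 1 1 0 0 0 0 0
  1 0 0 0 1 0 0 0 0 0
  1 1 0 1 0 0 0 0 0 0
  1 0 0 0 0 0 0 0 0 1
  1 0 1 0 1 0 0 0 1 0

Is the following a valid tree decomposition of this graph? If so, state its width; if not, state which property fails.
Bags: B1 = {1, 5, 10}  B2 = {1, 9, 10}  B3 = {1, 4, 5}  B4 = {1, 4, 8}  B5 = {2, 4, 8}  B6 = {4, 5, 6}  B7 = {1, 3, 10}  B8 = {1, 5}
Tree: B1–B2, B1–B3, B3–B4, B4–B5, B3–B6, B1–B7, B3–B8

A tree decomposition must satisfy three properties: every vertex lies in some bag; for every edge, both endpoints lie together in some bag; and for every vertex, the bags containing it form a connected subtree. Here vertex 7 appears in no bag, so the decomposition is invalid.

No — vertex 7 appears in no bag.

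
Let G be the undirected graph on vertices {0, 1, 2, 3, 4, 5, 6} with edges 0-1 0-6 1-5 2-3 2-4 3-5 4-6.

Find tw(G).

A width-2 tree decomposition is:
Bags: B1 = {2, 3, 5}  B2 = {2, 4, 5}  B3 = {4, 5, 6}  B4 = {0, 5, 6}  B5 = {0, 1, 5}
Tree: B1–B2, B2–B3, B3–B4, B4–B5
Each bag holds 3 vertices, so the decomposition has width 2, which upper-bounds the treewidth. For the lower bound, G contains the cycle 5–3–2–4–6–0–1–5, so G is not a forest; only forests have treewidth ≤ 1, hence tw(G) ≥ 2. The upper and lower bounds meet at 2, so that is the treewidth.

2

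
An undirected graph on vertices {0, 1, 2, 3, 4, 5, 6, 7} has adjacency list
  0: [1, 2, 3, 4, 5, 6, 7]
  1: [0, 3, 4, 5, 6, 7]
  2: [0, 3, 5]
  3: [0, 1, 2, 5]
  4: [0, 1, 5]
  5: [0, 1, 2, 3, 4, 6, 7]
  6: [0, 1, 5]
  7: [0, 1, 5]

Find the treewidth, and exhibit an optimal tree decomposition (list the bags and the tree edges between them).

Treewidth 3.
Bags: B1 = {0, 1, 5, 7}  B2 = {0, 1, 4, 5}  B3 = {0, 1, 3, 5}  B4 = {0, 2, 3, 5}  B5 = {0, 1, 5, 6}
Tree: B1–B2, B1–B3, B3–B4, B2–B5

Each bag holds 4 vertices, so the decomposition has width 3, which upper-bounds the treewidth. On the other hand G contains the 4-clique {0, 1, 3, 5}. A clique must lie in a single bag of any decomposition, so no decomposition can have width below 3. Combining the bounds, tw(G) = 3.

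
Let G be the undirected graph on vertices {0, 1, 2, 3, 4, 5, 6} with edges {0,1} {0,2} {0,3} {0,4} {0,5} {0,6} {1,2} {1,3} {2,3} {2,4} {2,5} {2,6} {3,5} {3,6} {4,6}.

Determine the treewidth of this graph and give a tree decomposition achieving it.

Each bag holds 4 vertices, so the decomposition has width 3, which upper-bounds the treewidth. On the other hand G contains the 4-clique {0, 1, 2, 3}. A clique must lie in a single bag of any decomposition, so no decomposition can have width below 3. Combining the bounds, tw(G) = 3.

Treewidth 3.
Bags: B1 = {0, 2, 3, 6}  B2 = {0, 2, 4, 6}  B3 = {0, 1, 2, 3}  B4 = {0, 2, 3, 5}
Tree: B1–B2, B1–B3, B3–B4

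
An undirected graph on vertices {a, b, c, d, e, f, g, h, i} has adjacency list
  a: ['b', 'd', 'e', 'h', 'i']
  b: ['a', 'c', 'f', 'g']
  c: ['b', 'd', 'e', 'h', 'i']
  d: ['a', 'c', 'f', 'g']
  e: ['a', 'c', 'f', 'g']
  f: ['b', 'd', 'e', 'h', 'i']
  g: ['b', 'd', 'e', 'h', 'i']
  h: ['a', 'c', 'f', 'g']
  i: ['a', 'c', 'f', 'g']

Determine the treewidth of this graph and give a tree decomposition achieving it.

Treewidth 4.
One such decomposition:
Bags: B1 = {a, b, c, f, g}  B2 = {a, c, e, f, g}  B3 = {a, c, f, g, i}  B4 = {a, c, d, f, g}  B5 = {a, c, f, g, h}
Tree: B1–B2, B2–B3, B3–B4, B4–B5

Each bag holds 5 vertices, so the decomposition has width 4, which upper-bounds the treewidth. For the lower bound: the 5 vertex sets {b,c}, {e,f}, {a,i}, {g}, {d} are disjoint, each induces a connected subgraph, and every pair is joined by at least one edge of G. Contracting each set to a single vertex therefore yields K_{5} as a minor, and since treewidth is minor-monotone, tw(G) ≥ tw(K_{5}) = 4. Hence tw(G) = 4 exactly.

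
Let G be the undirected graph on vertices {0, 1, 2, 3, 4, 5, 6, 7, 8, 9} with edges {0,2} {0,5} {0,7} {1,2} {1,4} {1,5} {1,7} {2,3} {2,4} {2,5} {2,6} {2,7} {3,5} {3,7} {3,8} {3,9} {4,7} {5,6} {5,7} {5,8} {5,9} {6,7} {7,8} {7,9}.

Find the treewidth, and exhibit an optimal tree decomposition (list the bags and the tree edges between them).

Treewidth 3.
One optimal decomposition is:
Bags: B1 = {1, 2, 5, 7}  B2 = {1, 2, 4, 7}  B3 = {2, 3, 5, 7}  B4 = {3, 5, 7, 8}  B5 = {3, 5, 7, 9}  B6 = {2, 5, 6, 7}  B7 = {0, 2, 5, 7}
Tree: B1–B2, B1–B3, B3–B4, B3–B5, B3–B6, B3–B7

The largest bag has 4 vertices, giving width 3; this decomposition certifies tw(G) ≤ 3. For the lower bound, the 4 vertices {1, 2, 4, 7} are pairwise adjacent, and any tree decomposition puts a clique entirely inside one bag — forcing width ≥ 3. Hence tw(G) = 3 exactly.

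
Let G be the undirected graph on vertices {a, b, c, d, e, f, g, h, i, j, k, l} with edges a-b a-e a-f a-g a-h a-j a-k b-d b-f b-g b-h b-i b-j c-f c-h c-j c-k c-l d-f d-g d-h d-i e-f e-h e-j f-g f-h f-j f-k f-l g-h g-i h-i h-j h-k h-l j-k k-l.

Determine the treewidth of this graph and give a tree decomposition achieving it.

Every bag has size at most 5, so the width is 5 − 1 = 4 and tw(G) ≤ 4. For the lower bound, the 5 vertices {b, d, f, g, h} are pairwise adjacent, and any tree decomposition puts a clique entirely inside one bag — forcing width ≥ 4. Hence tw(G) = 4 exactly.

Treewidth 4.
One such decomposition:
Bags: B1 = {a, b, f, g, h}  B2 = {a, b, f, h, j}  B3 = {a, f, h, j, k}  B4 = {c, f, h, j, k}  B5 = {a, e, f, h, j}  B6 = {b, d, f, g, h}  B7 = {b, d, g, h, i}  B8 = {c, f, h, k, l}
Tree: B1–B2, B2–B3, B3–B4, B3–B5, B1–B6, B6–B7, B4–B8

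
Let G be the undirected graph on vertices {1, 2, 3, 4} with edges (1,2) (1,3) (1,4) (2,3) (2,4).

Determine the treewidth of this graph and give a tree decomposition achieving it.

Every bag has size at most 3, so the width is 3 − 1 = 2 and tw(G) ≤ 2. Conversely, {1, 2, 3} is a clique of size 3, and the vertices of any clique must share a bag in every tree decomposition; so some bag has ≥ 3 vertices and tw(G) ≥ 2. The upper and lower bounds meet at 2, so that is the treewidth.

Treewidth 2.
One such decomposition:
Bags: B1 = {1, 2, 4}  B2 = {1, 2, 3}
Tree: B1–B2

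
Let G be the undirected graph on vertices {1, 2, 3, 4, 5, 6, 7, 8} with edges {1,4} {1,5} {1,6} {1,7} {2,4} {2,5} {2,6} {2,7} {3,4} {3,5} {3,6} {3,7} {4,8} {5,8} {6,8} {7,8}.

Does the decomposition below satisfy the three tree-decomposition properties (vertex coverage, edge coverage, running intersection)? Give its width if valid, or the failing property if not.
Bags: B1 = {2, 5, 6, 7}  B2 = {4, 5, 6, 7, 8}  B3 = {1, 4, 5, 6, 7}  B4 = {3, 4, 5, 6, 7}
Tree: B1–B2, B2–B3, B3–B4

No — edge (4,2) lies in no bag.

A tree decomposition must satisfy three properties: every vertex lies in some bag; for every edge, both endpoints lie together in some bag; and for every vertex, the bags containing it form a connected subtree. Here edge (4,2) lies in no bag, so the decomposition is invalid.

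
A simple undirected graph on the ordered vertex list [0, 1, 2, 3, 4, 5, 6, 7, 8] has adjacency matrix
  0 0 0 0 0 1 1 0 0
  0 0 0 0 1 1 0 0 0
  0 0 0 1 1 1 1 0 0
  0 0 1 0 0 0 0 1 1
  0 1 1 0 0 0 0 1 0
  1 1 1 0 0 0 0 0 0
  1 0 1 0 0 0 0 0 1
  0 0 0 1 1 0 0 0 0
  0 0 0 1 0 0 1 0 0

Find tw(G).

3

A width-3 tree decomposition is:
Bags: B1 = {3, 6, 7, 8}  B2 = {2, 3, 6, 7}  B3 = {2, 4, 6, 7}  B4 = {0, 2, 4, 6}  B5 = {0, 2, 4, 5}  B6 = {0, 1, 4, 5}
Tree: B1–B2, B2–B3, B3–B4, B4–B5, B5–B6
The largest bag has 4 vertices, giving width 3; this decomposition certifies tw(G) ≤ 3. For the lower bound: the 4 vertex sets {3,7,8}, {6}, {2}, {0,1,4,5} are disjoint, each induces a connected subgraph, and every pair is joined by at least one edge of G. Contracting each set to a single vertex therefore yields K_{4} as a minor, and since treewidth is minor-monotone, tw(G) ≥ tw(K_{4}) = 3. Hence tw(G) = 3 exactly.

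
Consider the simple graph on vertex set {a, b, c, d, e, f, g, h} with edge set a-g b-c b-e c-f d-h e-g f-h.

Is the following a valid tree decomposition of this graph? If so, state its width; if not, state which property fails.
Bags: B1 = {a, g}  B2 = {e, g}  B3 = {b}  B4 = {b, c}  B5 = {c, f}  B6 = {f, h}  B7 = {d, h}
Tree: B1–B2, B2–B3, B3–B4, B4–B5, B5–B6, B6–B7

A tree decomposition must satisfy three properties: every vertex lies in some bag; for every edge, both endpoints lie together in some bag; and for every vertex, the bags containing it form a connected subtree. Here edge (e,b) lies in no bag, so the decomposition is invalid.

No — edge (e,b) lies in no bag.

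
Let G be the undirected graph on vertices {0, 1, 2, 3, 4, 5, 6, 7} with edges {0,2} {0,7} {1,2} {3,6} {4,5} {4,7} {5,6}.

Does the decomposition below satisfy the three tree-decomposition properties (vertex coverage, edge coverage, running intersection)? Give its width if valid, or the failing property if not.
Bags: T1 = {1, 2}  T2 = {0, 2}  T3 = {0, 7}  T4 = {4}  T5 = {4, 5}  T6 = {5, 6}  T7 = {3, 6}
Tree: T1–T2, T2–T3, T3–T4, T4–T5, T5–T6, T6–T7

No — edge (7,4) lies in no bag.

A tree decomposition must satisfy three properties: every vertex lies in some bag; for every edge, both endpoints lie together in some bag; and for every vertex, the bags containing it form a connected subtree. Here edge (7,4) lies in no bag, so the decomposition is invalid.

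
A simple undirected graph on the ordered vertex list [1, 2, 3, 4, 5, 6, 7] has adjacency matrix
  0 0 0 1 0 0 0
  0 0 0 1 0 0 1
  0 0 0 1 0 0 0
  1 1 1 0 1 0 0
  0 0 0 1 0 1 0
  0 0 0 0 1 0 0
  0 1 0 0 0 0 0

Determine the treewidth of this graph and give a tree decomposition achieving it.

Every bag has size at most 2, so the width is 2 − 1 = 1 and tw(G) ≤ 1. Any graph with an edge has treewidth ≥ 1, and G has the edge 4–2. Therefore the treewidth is 1.

Treewidth 1.
One such decomposition:
Bags: B1 = {2, 4}  B2 = {4, 5}  B3 = {2, 7}  B4 = {3, 4}  B5 = {1, 4}  B6 = {5, 6}
Tree: B1–B2, B1–B3, B2–B4, B1–B5, B2–B6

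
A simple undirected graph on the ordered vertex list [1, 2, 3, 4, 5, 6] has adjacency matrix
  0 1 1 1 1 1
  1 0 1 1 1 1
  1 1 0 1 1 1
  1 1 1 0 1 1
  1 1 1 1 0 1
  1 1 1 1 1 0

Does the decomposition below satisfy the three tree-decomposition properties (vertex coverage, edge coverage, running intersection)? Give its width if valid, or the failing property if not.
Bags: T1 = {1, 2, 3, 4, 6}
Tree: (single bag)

No — vertex 5 appears in no bag.

A tree decomposition must satisfy three properties: every vertex lies in some bag; for every edge, both endpoints lie together in some bag; and for every vertex, the bags containing it form a connected subtree. Here vertex 5 appears in no bag, so the decomposition is invalid.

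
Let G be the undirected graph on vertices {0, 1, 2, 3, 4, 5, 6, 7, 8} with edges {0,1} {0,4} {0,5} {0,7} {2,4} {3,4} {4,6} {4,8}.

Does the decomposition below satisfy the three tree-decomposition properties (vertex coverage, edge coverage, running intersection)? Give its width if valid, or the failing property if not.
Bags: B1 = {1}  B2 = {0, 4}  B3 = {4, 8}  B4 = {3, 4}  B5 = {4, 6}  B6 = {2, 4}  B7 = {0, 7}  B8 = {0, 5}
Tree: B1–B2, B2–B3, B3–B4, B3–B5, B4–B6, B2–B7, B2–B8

No — edge (0,1) lies in no bag.

A tree decomposition must satisfy three properties: every vertex lies in some bag; for every edge, both endpoints lie together in some bag; and for every vertex, the bags containing it form a connected subtree. Here edge (0,1) lies in no bag, so the decomposition is invalid.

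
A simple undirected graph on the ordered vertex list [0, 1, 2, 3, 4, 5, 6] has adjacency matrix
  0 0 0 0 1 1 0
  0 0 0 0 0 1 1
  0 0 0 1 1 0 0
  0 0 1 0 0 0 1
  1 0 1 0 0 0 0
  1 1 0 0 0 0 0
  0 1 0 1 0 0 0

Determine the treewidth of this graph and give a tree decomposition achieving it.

Treewidth 2.
One such decomposition:
Bags: B1 = {2, 3, 4}  B2 = {0, 3, 4}  B3 = {0, 3, 5}  B4 = {1, 3, 5}  B5 = {1, 3, 6}
Tree: B1–B2, B2–B3, B3–B4, B4–B5

Every bag has size at most 3, so the width is 3 − 1 = 2 and tw(G) ≤ 2. The edges 3–2–4–0–5–1–6–3 form a cycle, so G is not a tree and its treewidth is at least 2. Hence tw(G) = 2 exactly.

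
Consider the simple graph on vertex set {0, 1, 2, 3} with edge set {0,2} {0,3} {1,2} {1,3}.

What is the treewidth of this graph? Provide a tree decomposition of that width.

Treewidth 2.
Bags: B1 = {0, 1, 2}  B2 = {0, 1, 3}
Tree: B1–B2

Every bag has size at most 3, so the width is 3 − 1 = 2 and tw(G) ≤ 2. Since 1–2–0–3–1 is a cycle in G, G is not acyclic. Forests are exactly the graphs of treewidth ≤ 1, so tw(G) ≥ 2. Combining the bounds, tw(G) = 2.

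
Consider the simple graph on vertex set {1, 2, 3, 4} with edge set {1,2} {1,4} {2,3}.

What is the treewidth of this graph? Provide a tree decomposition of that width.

Treewidth 1.
One optimal decomposition is:
Bags: B1 = {1, 4}  B2 = {1, 2}  B3 = {2, 3}
Tree: B1–B2, B2–B3

Each bag holds 2 vertices, so the decomposition has width 1, which upper-bounds the treewidth. Since G has at least one edge (e.g. 4–1), it is not an edgeless graph, so tw(G) ≥ 1. Hence tw(G) = 1 exactly.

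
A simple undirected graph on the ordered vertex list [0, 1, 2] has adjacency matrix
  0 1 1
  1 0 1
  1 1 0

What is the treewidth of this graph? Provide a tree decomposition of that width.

A single bag containing all 3 vertices is trivially a valid decomposition of width 2. For the lower bound, the 3 vertices {0, 1, 2} are pairwise adjacent, and any tree decomposition puts a clique entirely inside one bag — forcing width ≥ 2. Combining the bounds, tw(G) = 2.

Treewidth 2.
Bags: B1 = {0, 1, 2}
Tree: (single bag)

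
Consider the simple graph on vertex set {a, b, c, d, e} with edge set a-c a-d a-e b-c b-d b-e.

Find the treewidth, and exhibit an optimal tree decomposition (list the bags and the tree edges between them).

Treewidth 2.
One such decomposition:
Bags: B1 = {a, b, d}  B2 = {a, b, c}  B3 = {a, b, e}
Tree: B1–B2, B2–B3

Every bag has size at most 3, so the width is 3 − 1 = 2 and tw(G) ≤ 2. For the lower bound, G contains the cycle a–d–b–c–a, so G is not a forest; only forests have treewidth ≤ 1, hence tw(G) ≥ 2. Combining the bounds, tw(G) = 2.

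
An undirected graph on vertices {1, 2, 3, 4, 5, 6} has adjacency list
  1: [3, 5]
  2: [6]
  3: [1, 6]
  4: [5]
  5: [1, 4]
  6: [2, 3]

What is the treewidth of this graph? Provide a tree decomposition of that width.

Treewidth 1.
One such decomposition:
Bags: B1 = {4, 5}  B2 = {1, 5}  B3 = {1, 3}  B4 = {3, 6}  B5 = {2, 6}
Tree: B1–B2, B2–B3, B3–B4, B4–B5

Each bag holds 2 vertices, so the decomposition has width 1, which upper-bounds the treewidth. Since G has at least one edge (e.g. 4–5), it is not an edgeless graph, so tw(G) ≥ 1. Therefore the treewidth is 1.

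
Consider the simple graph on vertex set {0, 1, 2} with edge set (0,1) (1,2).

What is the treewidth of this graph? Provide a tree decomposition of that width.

Each bag holds 2 vertices, so the decomposition has width 1, which upper-bounds the treewidth. Since G has at least one edge (e.g. 0–1), it is not an edgeless graph, so tw(G) ≥ 1. The upper and lower bounds meet at 1, so that is the treewidth.

Treewidth 1.
One optimal decomposition is:
Bags: B1 = {0, 1}  B2 = {1, 2}
Tree: B1–B2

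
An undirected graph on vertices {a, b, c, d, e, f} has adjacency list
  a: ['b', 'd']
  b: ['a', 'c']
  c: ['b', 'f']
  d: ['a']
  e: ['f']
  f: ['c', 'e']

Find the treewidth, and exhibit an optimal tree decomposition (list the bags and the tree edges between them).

The largest bag has 2 vertices, giving width 1; this decomposition certifies tw(G) ≤ 1. G has an edge, so its treewidth is at least 1. Therefore the treewidth is 1.

Treewidth 1.
One such decomposition:
Bags: B1 = {a, b}  B2 = {a, d}  B3 = {b, c}  B4 = {c, f}  B5 = {e, f}
Tree: B1–B2, B1–B3, B3–B4, B4–B5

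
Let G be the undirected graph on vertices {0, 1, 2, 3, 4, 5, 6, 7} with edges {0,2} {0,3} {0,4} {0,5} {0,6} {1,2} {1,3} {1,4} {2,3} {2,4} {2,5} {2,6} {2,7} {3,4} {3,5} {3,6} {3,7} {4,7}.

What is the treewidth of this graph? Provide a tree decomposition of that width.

Every bag has size at most 4, so the width is 4 − 1 = 3 and tw(G) ≤ 3. For the lower bound, the 4 vertices {0, 2, 3, 4} are pairwise adjacent, and any tree decomposition puts a clique entirely inside one bag — forcing width ≥ 3. Therefore the treewidth is 3.

Treewidth 3.
Bags: B1 = {1, 2, 3, 4}  B2 = {0, 2, 3, 4}  B3 = {2, 3, 4, 7}  B4 = {0, 2, 3, 6}  B5 = {0, 2, 3, 5}
Tree: B1–B2, B2–B3, B2–B4, B4–B5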